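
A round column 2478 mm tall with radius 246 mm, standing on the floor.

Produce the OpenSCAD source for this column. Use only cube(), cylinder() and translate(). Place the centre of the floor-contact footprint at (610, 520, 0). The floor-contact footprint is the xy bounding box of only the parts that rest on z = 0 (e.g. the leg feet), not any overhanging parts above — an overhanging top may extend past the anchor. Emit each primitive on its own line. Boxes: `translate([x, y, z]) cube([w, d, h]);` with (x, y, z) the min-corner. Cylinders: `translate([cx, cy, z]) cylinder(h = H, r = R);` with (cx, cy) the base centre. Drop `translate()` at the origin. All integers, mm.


translate([610, 520, 0]) cylinder(h = 2478, r = 246);


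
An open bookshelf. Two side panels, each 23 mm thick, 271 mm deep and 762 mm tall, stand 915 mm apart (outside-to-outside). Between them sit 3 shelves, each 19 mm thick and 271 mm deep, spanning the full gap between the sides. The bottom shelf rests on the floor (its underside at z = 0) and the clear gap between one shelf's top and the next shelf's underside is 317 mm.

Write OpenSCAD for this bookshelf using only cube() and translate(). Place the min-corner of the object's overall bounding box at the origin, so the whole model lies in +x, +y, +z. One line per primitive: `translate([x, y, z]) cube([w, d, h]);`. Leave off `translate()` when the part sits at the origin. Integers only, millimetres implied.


cube([23, 271, 762]);
translate([892, 0, 0]) cube([23, 271, 762]);
translate([23, 0, 0]) cube([869, 271, 19]);
translate([23, 0, 336]) cube([869, 271, 19]);
translate([23, 0, 672]) cube([869, 271, 19]);


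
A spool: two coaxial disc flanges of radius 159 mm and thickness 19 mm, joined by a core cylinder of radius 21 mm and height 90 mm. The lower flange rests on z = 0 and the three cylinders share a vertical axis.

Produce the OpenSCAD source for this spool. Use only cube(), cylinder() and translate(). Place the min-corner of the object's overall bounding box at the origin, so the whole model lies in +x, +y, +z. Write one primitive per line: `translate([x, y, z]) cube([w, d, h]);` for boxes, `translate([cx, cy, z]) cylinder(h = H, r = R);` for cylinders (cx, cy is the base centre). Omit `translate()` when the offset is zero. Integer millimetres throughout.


translate([159, 159, 0]) cylinder(h = 19, r = 159);
translate([159, 159, 19]) cylinder(h = 90, r = 21);
translate([159, 159, 109]) cylinder(h = 19, r = 159);


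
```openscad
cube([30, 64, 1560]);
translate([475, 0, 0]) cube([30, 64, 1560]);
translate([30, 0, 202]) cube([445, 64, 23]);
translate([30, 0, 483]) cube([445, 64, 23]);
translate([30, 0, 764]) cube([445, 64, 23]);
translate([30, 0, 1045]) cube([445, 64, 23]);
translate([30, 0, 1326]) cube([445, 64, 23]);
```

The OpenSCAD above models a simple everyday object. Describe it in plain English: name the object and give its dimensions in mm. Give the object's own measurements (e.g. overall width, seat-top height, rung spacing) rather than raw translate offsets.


A straight ladder. Two 30×64 mm vertical rails, 1560 mm tall, stand 505 mm apart (outside-to-outside) with their front faces coplanar on the −y side. 5 rungs, each 64 mm deep and 23 mm tall, span between the inner faces of the rails, front faces flush with the rails. The lowest rung's underside is at z = 202 mm and rungs are spaced 281 mm apart (underside to underside).


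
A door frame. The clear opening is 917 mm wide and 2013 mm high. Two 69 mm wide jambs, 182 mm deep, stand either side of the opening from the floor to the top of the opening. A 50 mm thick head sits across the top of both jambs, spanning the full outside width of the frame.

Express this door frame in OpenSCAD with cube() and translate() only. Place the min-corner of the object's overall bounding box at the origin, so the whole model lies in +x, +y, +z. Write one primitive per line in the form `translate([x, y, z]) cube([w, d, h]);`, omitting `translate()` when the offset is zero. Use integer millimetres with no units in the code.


cube([69, 182, 2013]);
translate([986, 0, 0]) cube([69, 182, 2013]);
translate([0, 0, 2013]) cube([1055, 182, 50]);


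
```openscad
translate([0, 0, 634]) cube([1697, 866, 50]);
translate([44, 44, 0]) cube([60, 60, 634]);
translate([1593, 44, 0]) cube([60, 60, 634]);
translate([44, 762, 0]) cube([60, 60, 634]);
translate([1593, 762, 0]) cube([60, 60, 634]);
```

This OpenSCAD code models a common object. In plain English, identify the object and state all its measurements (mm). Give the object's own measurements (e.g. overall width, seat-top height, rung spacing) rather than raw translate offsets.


A rectangular dining table. The top is 1697×866×50 mm with its upper surface at z = 684 mm. It stands on four 60×60 mm square legs, each inset 44 mm from the nearest pair of top edges, running from the floor to the underside of the top.


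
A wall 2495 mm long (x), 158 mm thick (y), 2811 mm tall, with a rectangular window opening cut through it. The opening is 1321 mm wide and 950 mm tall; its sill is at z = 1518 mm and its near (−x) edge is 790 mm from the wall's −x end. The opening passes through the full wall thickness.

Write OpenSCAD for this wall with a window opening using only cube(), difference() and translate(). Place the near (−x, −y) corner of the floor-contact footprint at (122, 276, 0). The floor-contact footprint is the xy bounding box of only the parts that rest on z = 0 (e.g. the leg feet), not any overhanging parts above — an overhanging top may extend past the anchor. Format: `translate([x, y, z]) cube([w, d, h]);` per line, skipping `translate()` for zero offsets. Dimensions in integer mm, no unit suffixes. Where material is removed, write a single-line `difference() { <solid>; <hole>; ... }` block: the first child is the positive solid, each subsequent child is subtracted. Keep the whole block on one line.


difference() { translate([122, 276, 0]) cube([2495, 158, 2811]); translate([912, 276, 1518]) cube([1321, 158, 950]); }


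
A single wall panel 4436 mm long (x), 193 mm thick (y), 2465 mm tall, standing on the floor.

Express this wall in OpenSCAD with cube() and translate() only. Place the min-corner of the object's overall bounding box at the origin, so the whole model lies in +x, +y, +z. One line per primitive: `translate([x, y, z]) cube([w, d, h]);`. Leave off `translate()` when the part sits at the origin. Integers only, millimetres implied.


cube([4436, 193, 2465]);


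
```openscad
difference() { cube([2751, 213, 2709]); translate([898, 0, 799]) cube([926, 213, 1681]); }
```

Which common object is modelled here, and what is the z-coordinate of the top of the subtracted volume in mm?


A wall with a window opening. The window head height is 2480 mm.

A wall with a rectangular opening subtracted — a window. Sill at z = 799, opening 1681 mm tall, so the head is at 799 + 1681 = 2480 mm.


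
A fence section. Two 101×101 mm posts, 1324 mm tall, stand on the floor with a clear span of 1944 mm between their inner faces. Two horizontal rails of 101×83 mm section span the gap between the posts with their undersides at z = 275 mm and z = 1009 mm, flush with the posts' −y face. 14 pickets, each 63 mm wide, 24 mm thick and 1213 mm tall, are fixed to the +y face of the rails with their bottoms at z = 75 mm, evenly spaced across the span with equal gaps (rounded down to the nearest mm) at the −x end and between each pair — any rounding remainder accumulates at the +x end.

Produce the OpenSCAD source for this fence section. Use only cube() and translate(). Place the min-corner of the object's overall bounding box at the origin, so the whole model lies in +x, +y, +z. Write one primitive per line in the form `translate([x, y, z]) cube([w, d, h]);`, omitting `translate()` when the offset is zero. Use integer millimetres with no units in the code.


cube([101, 101, 1324]);
translate([2045, 0, 0]) cube([101, 101, 1324]);
translate([101, 0, 275]) cube([1944, 101, 83]);
translate([101, 0, 1009]) cube([1944, 101, 83]);
translate([171, 101, 75]) cube([63, 24, 1213]);
translate([304, 101, 75]) cube([63, 24, 1213]);
translate([437, 101, 75]) cube([63, 24, 1213]);
translate([570, 101, 75]) cube([63, 24, 1213]);
translate([703, 101, 75]) cube([63, 24, 1213]);
translate([836, 101, 75]) cube([63, 24, 1213]);
translate([969, 101, 75]) cube([63, 24, 1213]);
translate([1102, 101, 75]) cube([63, 24, 1213]);
translate([1235, 101, 75]) cube([63, 24, 1213]);
translate([1368, 101, 75]) cube([63, 24, 1213]);
translate([1501, 101, 75]) cube([63, 24, 1213]);
translate([1634, 101, 75]) cube([63, 24, 1213]);
translate([1767, 101, 75]) cube([63, 24, 1213]);
translate([1900, 101, 75]) cube([63, 24, 1213]);


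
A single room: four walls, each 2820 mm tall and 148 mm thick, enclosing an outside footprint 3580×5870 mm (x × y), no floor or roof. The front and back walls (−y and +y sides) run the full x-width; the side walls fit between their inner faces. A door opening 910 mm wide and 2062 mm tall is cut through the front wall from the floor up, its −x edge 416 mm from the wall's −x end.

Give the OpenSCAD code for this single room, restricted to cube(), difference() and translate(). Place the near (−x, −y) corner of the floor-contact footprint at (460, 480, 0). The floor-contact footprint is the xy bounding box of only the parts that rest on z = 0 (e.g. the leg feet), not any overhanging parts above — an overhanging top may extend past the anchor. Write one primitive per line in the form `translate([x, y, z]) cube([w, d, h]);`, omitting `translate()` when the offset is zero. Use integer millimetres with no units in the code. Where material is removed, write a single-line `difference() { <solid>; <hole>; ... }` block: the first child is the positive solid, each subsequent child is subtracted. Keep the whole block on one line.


difference() { translate([460, 480, 0]) cube([3580, 148, 2820]); translate([876, 480, 0]) cube([910, 148, 2062]); }
translate([460, 6202, 0]) cube([3580, 148, 2820]);
translate([460, 628, 0]) cube([148, 5574, 2820]);
translate([3892, 628, 0]) cube([148, 5574, 2820]);


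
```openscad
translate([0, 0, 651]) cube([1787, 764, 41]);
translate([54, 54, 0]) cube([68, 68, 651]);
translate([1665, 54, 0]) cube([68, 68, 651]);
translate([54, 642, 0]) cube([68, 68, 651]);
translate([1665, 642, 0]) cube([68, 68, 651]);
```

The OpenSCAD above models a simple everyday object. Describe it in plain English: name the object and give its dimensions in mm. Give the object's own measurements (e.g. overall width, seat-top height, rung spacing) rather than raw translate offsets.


A rectangular dining table. The top is 1787×764×41 mm with its upper surface at z = 692 mm. It stands on four 68×68 mm square legs, each inset 54 mm from the nearest pair of top edges, running from the floor to the underside of the top.


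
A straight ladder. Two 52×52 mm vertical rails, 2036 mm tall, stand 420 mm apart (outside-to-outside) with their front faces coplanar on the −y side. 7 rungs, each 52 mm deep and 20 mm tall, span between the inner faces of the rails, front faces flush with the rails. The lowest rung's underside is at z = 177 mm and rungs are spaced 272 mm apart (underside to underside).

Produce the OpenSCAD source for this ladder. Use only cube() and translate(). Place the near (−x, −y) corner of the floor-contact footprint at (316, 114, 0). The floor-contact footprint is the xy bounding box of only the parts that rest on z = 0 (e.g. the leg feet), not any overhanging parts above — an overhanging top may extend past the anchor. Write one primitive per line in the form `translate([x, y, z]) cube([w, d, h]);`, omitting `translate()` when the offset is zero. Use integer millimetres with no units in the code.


translate([316, 114, 0]) cube([52, 52, 2036]);
translate([684, 114, 0]) cube([52, 52, 2036]);
translate([368, 114, 177]) cube([316, 52, 20]);
translate([368, 114, 449]) cube([316, 52, 20]);
translate([368, 114, 721]) cube([316, 52, 20]);
translate([368, 114, 993]) cube([316, 52, 20]);
translate([368, 114, 1265]) cube([316, 52, 20]);
translate([368, 114, 1537]) cube([316, 52, 20]);
translate([368, 114, 1809]) cube([316, 52, 20]);


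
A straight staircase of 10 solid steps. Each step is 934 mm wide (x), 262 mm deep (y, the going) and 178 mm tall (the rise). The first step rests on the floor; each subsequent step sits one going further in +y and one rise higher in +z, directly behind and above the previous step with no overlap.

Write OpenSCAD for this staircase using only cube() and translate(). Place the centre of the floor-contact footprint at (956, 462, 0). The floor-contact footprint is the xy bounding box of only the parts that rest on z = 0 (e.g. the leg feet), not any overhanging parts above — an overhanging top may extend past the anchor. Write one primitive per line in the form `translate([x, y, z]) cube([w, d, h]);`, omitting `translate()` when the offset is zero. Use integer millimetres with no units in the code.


translate([489, 331, 0]) cube([934, 262, 178]);
translate([489, 593, 178]) cube([934, 262, 178]);
translate([489, 855, 356]) cube([934, 262, 178]);
translate([489, 1117, 534]) cube([934, 262, 178]);
translate([489, 1379, 712]) cube([934, 262, 178]);
translate([489, 1641, 890]) cube([934, 262, 178]);
translate([489, 1903, 1068]) cube([934, 262, 178]);
translate([489, 2165, 1246]) cube([934, 262, 178]);
translate([489, 2427, 1424]) cube([934, 262, 178]);
translate([489, 2689, 1602]) cube([934, 262, 178]);


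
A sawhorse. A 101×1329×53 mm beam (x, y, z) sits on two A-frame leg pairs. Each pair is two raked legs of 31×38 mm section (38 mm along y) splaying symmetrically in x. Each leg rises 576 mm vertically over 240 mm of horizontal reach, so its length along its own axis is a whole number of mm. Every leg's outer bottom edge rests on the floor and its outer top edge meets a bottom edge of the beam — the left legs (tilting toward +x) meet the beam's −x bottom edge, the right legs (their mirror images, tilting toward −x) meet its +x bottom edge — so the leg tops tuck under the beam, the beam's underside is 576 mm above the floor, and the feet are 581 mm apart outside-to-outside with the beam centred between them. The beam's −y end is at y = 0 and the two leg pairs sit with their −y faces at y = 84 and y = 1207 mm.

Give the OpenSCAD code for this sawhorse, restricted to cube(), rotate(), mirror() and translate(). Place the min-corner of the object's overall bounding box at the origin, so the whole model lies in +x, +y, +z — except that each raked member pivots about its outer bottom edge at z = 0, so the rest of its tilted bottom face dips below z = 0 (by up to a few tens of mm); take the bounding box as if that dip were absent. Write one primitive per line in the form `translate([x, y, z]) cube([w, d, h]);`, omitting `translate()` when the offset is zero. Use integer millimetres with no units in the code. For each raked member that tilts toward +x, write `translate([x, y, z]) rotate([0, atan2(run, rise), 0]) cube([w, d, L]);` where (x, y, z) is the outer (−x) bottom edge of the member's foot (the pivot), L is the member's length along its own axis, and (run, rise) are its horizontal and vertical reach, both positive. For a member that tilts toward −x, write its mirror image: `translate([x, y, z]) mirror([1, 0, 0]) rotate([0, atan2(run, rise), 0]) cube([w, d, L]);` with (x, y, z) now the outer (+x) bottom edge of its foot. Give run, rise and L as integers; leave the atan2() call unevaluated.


translate([240, 0, 576]) cube([101, 1329, 53]);
translate([0, 84, 0]) rotate([0, atan2(240, 576), 0]) cube([31, 38, 624]);
translate([581, 84, 0]) mirror([1, 0, 0]) rotate([0, atan2(240, 576), 0]) cube([31, 38, 624]);
translate([0, 1207, 0]) rotate([0, atan2(240, 576), 0]) cube([31, 38, 624]);
translate([581, 1207, 0]) mirror([1, 0, 0]) rotate([0, atan2(240, 576), 0]) cube([31, 38, 624]);


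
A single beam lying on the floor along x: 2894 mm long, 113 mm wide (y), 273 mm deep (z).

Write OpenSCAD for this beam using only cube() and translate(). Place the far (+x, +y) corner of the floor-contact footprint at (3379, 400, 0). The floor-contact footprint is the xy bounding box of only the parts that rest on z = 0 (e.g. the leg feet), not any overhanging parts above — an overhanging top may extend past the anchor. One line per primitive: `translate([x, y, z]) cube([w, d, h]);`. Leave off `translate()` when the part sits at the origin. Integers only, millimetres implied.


translate([485, 287, 0]) cube([2894, 113, 273]);


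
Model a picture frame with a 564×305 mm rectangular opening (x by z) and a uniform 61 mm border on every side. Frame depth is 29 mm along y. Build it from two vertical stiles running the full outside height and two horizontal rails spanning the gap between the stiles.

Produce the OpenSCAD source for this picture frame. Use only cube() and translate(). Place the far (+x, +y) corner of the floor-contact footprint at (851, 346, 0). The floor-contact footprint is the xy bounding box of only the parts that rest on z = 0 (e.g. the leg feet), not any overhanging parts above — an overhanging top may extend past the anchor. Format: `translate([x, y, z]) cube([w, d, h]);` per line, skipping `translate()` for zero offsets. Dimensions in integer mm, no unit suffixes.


translate([165, 317, 0]) cube([61, 29, 427]);
translate([790, 317, 0]) cube([61, 29, 427]);
translate([226, 317, 0]) cube([564, 29, 61]);
translate([226, 317, 366]) cube([564, 29, 61]);


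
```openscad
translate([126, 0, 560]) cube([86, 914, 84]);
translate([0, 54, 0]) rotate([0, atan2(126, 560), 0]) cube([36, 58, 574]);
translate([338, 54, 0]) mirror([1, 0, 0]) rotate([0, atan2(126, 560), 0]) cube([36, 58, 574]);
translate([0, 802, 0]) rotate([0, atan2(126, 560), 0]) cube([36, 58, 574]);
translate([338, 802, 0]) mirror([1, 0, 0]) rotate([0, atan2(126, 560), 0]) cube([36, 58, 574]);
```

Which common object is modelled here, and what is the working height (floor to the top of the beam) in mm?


A sawhorse. The overall height is 644 mm.

A beam across two mirrored pairs of raked legs — a sawhorse. The beam's underside is at z = 560 (matching the legs' vertical rise in atan2(126, 560)) and the beam is 84 mm tall, so its top is at 560 + 84 = 644 mm. The raked legs top out at the beam's underside, so that is the highest point.


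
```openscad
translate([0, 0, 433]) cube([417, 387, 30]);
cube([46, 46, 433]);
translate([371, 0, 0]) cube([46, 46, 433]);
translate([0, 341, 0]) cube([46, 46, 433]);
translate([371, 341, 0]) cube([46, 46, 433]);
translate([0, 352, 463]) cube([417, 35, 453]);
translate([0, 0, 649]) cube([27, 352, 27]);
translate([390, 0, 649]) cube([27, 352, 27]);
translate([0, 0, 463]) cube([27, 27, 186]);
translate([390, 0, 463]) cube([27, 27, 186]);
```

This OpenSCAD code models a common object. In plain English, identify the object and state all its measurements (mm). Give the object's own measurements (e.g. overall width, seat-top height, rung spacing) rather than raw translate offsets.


A chair. The seat is a 417×387×30 mm slab with its top at z = 463 mm, on four 46×46 mm corner legs (flush with the seat edges, standing on z = 0). A flat backrest 35 mm thick, 453 mm tall, spans the full seat width and rises from the seat top along its +y edge, rear face flush with the rear of the seat. Two armrests of 27×27 mm section run along each side from the seat's front edge to the front of the backrest, top faces 213 mm above the seat top and outer faces flush with the seat's x-edges; a 27×27 mm post under the front of each armrest stands on the seat at the front corner.


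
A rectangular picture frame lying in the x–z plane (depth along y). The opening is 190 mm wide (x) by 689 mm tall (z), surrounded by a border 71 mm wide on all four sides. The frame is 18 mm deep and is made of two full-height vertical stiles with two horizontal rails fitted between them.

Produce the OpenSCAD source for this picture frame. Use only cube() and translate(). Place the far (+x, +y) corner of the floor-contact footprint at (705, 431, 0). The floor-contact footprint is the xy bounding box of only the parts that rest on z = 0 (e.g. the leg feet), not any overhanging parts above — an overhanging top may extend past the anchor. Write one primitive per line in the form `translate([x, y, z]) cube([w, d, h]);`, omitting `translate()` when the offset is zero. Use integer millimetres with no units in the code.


translate([373, 413, 0]) cube([71, 18, 831]);
translate([634, 413, 0]) cube([71, 18, 831]);
translate([444, 413, 0]) cube([190, 18, 71]);
translate([444, 413, 760]) cube([190, 18, 71]);


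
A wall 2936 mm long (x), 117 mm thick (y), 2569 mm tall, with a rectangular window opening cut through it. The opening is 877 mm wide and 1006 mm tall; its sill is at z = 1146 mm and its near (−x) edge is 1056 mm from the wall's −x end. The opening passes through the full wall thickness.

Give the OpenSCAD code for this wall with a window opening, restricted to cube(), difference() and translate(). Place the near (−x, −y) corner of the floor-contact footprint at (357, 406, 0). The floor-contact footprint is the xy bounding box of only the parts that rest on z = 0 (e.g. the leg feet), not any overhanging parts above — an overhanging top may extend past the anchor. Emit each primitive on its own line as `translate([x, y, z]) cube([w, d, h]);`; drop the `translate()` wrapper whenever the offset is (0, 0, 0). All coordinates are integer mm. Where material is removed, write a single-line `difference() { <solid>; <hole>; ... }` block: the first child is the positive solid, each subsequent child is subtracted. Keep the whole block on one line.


difference() { translate([357, 406, 0]) cube([2936, 117, 2569]); translate([1413, 406, 1146]) cube([877, 117, 1006]); }


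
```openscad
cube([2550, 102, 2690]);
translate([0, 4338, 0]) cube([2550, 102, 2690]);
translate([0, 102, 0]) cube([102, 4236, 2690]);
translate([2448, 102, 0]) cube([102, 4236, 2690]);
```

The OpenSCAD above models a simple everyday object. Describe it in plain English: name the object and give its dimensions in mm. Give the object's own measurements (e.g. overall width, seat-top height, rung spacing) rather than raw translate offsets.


The wall frame of a small rectangular building: four walls, each 2690 mm tall and 102 mm thick, enclosing a footprint 2550 mm (x) by 4440 mm (y) outside-to-outside, with no floor or roof. The front and back walls (the −y and +y sides) span the full width; the two side walls fit between them.


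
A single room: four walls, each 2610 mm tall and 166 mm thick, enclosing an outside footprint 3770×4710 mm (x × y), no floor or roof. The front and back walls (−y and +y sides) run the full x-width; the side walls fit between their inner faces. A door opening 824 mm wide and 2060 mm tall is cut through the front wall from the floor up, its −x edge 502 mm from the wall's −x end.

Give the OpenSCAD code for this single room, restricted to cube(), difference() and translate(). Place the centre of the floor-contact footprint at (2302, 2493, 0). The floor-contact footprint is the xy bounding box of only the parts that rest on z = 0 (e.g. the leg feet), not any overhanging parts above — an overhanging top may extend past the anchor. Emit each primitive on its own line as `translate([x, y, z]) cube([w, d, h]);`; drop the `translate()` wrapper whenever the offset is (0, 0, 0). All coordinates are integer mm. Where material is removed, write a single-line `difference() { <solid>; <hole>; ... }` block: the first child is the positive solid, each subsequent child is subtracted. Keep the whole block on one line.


difference() { translate([417, 138, 0]) cube([3770, 166, 2610]); translate([919, 138, 0]) cube([824, 166, 2060]); }
translate([417, 4682, 0]) cube([3770, 166, 2610]);
translate([417, 304, 0]) cube([166, 4378, 2610]);
translate([4021, 304, 0]) cube([166, 4378, 2610]);


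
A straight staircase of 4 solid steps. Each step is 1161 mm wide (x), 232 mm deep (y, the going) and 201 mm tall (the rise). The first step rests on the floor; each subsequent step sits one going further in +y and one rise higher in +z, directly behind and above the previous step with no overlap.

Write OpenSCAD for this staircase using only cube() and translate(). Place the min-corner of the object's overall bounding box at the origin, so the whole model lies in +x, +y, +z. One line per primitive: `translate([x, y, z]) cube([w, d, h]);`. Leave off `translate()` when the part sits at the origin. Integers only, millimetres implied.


cube([1161, 232, 201]);
translate([0, 232, 201]) cube([1161, 232, 201]);
translate([0, 464, 402]) cube([1161, 232, 201]);
translate([0, 696, 603]) cube([1161, 232, 201]);


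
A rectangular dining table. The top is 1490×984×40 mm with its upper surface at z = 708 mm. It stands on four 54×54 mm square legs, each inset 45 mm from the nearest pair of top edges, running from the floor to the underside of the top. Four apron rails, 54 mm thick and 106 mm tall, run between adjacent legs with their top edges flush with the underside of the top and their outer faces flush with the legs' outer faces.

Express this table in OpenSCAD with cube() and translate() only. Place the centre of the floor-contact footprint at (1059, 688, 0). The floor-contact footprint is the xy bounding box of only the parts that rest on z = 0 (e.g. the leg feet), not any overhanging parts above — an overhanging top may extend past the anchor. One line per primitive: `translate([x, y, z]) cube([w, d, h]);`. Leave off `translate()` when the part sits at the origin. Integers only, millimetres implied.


translate([314, 196, 668]) cube([1490, 984, 40]);
translate([359, 241, 0]) cube([54, 54, 668]);
translate([1705, 241, 0]) cube([54, 54, 668]);
translate([359, 1081, 0]) cube([54, 54, 668]);
translate([1705, 1081, 0]) cube([54, 54, 668]);
translate([413, 241, 562]) cube([1292, 54, 106]);
translate([413, 1081, 562]) cube([1292, 54, 106]);
translate([359, 295, 562]) cube([54, 786, 106]);
translate([1705, 295, 562]) cube([54, 786, 106]);


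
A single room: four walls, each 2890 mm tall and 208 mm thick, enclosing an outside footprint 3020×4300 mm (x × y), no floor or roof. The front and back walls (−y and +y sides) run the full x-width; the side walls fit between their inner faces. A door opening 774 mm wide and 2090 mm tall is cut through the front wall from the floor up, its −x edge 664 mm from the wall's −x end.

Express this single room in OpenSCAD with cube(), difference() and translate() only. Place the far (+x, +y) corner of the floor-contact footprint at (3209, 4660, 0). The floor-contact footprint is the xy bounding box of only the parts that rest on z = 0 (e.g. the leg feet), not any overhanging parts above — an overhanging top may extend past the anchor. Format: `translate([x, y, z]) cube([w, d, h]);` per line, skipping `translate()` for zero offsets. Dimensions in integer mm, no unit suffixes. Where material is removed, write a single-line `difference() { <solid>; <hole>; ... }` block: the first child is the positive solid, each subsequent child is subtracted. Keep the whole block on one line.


difference() { translate([189, 360, 0]) cube([3020, 208, 2890]); translate([853, 360, 0]) cube([774, 208, 2090]); }
translate([189, 4452, 0]) cube([3020, 208, 2890]);
translate([189, 568, 0]) cube([208, 3884, 2890]);
translate([3001, 568, 0]) cube([208, 3884, 2890]);


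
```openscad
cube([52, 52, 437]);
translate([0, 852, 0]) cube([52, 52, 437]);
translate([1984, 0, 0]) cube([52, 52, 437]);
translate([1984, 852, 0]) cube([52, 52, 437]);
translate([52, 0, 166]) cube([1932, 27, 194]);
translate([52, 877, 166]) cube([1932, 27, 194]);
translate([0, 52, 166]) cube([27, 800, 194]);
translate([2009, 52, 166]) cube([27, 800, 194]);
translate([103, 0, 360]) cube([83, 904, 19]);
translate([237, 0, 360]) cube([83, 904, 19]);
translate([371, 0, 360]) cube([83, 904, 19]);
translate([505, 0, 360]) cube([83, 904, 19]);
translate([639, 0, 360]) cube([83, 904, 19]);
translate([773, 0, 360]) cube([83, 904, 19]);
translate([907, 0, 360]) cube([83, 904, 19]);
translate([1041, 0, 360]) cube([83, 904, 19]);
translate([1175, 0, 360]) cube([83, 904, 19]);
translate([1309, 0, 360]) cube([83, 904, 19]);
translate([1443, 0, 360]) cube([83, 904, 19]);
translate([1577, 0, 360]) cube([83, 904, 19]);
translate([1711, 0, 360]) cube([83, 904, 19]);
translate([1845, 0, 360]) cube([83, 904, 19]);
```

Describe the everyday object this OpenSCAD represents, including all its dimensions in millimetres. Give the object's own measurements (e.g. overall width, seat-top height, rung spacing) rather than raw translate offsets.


A bed frame 2036 mm long (x) by 904 mm wide (y). Four 52×52 mm corner posts, 437 mm tall, at the corners of the footprint. Four rails of 27 mm thickness and 194 mm height run between adjacent posts with their undersides at z = 166 mm, their outer faces flush with the outside of the frame (the two x-running rails run between the posts' inner faces; the two y-running rails run between the posts' inner faces). 14 slats, each 83 mm wide (x) and 19 mm thick, lie across the top of the two x-running rails, running the full 904 mm width of the frame in y; along x they sit between the end posts with a 51 mm gap after the −x posts and between neighbouring slats, leaving 56 mm before the +x posts.


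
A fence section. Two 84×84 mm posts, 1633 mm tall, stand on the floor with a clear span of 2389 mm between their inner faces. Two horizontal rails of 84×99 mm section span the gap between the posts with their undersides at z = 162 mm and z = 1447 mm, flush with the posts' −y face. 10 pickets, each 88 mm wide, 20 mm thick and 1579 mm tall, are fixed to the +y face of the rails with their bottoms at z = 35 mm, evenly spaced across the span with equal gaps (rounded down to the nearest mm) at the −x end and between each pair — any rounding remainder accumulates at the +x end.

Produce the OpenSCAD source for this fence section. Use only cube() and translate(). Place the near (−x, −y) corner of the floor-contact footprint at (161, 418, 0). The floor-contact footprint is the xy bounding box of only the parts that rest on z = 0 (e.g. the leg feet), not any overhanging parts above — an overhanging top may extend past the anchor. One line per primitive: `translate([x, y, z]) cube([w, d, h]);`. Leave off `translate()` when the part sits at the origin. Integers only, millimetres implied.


translate([161, 418, 0]) cube([84, 84, 1633]);
translate([2634, 418, 0]) cube([84, 84, 1633]);
translate([245, 418, 162]) cube([2389, 84, 99]);
translate([245, 418, 1447]) cube([2389, 84, 99]);
translate([382, 502, 35]) cube([88, 20, 1579]);
translate([607, 502, 35]) cube([88, 20, 1579]);
translate([832, 502, 35]) cube([88, 20, 1579]);
translate([1057, 502, 35]) cube([88, 20, 1579]);
translate([1282, 502, 35]) cube([88, 20, 1579]);
translate([1507, 502, 35]) cube([88, 20, 1579]);
translate([1732, 502, 35]) cube([88, 20, 1579]);
translate([1957, 502, 35]) cube([88, 20, 1579]);
translate([2182, 502, 35]) cube([88, 20, 1579]);
translate([2407, 502, 35]) cube([88, 20, 1579]);


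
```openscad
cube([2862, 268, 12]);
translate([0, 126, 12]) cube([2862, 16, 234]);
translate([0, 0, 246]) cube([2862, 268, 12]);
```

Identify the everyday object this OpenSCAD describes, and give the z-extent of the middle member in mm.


An I-beam. The web height is 234 mm.

Two wide flanges with a thin centred web — an I-beam. Overall 258 mm minus two 12 mm flanges gives a web of 258 − 2·12 = 234 mm.


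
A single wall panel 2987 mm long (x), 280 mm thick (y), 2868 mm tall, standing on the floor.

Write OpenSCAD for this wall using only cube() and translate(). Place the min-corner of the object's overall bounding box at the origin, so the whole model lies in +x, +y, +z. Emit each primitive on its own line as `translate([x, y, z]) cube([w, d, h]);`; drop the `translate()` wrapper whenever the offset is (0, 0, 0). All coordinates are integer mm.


cube([2987, 280, 2868]);


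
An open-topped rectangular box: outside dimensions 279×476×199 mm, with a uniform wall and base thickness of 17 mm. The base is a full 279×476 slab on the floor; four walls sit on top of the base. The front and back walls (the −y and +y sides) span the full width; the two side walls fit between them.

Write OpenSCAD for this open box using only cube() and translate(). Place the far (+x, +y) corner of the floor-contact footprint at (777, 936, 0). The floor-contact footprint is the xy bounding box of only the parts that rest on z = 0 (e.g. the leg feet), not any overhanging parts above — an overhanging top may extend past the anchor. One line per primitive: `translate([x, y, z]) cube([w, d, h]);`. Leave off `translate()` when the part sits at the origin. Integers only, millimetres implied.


translate([498, 460, 0]) cube([279, 476, 17]);
translate([498, 460, 17]) cube([279, 17, 182]);
translate([498, 919, 17]) cube([279, 17, 182]);
translate([498, 477, 17]) cube([17, 442, 182]);
translate([760, 477, 17]) cube([17, 442, 182]);


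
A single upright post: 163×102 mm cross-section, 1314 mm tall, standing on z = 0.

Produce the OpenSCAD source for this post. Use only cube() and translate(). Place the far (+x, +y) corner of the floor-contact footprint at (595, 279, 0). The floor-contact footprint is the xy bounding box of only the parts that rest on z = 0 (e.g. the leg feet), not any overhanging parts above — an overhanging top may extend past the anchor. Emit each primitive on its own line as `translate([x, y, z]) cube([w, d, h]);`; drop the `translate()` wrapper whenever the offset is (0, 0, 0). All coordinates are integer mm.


translate([432, 177, 0]) cube([163, 102, 1314]);


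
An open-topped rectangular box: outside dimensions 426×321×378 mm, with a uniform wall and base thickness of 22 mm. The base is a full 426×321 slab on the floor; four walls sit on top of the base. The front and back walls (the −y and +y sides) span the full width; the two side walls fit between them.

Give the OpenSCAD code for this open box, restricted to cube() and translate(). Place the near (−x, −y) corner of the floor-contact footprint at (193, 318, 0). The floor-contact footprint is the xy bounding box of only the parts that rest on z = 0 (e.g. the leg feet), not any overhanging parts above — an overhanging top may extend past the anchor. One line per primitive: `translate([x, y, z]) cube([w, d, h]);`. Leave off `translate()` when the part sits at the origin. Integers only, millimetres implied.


translate([193, 318, 0]) cube([426, 321, 22]);
translate([193, 318, 22]) cube([426, 22, 356]);
translate([193, 617, 22]) cube([426, 22, 356]);
translate([193, 340, 22]) cube([22, 277, 356]);
translate([597, 340, 22]) cube([22, 277, 356]);


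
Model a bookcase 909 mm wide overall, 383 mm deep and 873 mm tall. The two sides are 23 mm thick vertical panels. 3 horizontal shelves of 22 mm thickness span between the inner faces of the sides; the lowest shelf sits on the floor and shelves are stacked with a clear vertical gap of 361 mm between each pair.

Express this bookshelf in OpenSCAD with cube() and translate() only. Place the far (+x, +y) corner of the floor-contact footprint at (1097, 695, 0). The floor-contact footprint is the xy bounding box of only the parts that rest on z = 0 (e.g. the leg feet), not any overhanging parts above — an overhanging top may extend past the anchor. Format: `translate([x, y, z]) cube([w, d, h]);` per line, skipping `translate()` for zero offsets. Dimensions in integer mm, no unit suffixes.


translate([188, 312, 0]) cube([23, 383, 873]);
translate([1074, 312, 0]) cube([23, 383, 873]);
translate([211, 312, 0]) cube([863, 383, 22]);
translate([211, 312, 383]) cube([863, 383, 22]);
translate([211, 312, 766]) cube([863, 383, 22]);


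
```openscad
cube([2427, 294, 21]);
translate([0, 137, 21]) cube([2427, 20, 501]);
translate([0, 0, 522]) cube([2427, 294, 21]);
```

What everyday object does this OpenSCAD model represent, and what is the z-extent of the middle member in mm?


An I-beam. The web height is 501 mm.

Two wide flanges with a thin centred web — an I-beam. Overall 543 mm minus two 21 mm flanges gives a web of 543 − 2·21 = 501 mm.


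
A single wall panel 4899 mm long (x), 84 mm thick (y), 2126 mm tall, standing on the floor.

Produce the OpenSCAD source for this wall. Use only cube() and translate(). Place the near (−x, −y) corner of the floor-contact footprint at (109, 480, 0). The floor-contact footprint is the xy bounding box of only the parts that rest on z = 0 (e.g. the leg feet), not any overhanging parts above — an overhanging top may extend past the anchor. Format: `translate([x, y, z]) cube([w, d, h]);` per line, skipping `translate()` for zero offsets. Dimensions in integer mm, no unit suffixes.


translate([109, 480, 0]) cube([4899, 84, 2126]);


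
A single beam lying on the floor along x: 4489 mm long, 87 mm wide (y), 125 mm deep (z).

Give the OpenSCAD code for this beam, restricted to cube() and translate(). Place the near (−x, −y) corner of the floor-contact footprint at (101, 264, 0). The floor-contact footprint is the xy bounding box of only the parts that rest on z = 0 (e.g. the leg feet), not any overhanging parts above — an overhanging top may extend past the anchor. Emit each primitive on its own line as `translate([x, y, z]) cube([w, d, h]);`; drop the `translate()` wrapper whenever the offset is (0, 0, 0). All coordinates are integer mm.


translate([101, 264, 0]) cube([4489, 87, 125]);


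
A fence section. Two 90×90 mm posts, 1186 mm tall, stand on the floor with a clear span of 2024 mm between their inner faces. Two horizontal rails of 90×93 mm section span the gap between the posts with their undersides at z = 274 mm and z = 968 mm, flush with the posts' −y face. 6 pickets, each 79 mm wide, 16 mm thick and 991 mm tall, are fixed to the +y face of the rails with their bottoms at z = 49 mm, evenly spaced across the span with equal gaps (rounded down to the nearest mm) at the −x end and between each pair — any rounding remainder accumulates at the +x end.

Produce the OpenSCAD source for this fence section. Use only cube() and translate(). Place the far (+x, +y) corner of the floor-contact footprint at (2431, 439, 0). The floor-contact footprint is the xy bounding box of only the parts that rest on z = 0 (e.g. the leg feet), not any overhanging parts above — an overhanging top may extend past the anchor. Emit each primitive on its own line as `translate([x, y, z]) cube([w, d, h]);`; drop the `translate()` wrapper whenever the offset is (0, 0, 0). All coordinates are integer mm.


translate([227, 349, 0]) cube([90, 90, 1186]);
translate([2341, 349, 0]) cube([90, 90, 1186]);
translate([317, 349, 274]) cube([2024, 90, 93]);
translate([317, 349, 968]) cube([2024, 90, 93]);
translate([538, 439, 49]) cube([79, 16, 991]);
translate([838, 439, 49]) cube([79, 16, 991]);
translate([1138, 439, 49]) cube([79, 16, 991]);
translate([1438, 439, 49]) cube([79, 16, 991]);
translate([1738, 439, 49]) cube([79, 16, 991]);
translate([2038, 439, 49]) cube([79, 16, 991]);


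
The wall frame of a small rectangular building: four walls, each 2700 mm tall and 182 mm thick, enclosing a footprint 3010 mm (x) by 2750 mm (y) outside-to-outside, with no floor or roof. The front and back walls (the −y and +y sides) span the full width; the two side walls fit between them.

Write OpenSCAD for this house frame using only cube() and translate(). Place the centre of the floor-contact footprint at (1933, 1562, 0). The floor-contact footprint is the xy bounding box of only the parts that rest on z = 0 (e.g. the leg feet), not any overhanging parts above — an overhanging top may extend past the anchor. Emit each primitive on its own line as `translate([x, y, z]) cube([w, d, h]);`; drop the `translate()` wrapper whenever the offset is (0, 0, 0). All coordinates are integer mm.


translate([428, 187, 0]) cube([3010, 182, 2700]);
translate([428, 2755, 0]) cube([3010, 182, 2700]);
translate([428, 369, 0]) cube([182, 2386, 2700]);
translate([3256, 369, 0]) cube([182, 2386, 2700]);
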